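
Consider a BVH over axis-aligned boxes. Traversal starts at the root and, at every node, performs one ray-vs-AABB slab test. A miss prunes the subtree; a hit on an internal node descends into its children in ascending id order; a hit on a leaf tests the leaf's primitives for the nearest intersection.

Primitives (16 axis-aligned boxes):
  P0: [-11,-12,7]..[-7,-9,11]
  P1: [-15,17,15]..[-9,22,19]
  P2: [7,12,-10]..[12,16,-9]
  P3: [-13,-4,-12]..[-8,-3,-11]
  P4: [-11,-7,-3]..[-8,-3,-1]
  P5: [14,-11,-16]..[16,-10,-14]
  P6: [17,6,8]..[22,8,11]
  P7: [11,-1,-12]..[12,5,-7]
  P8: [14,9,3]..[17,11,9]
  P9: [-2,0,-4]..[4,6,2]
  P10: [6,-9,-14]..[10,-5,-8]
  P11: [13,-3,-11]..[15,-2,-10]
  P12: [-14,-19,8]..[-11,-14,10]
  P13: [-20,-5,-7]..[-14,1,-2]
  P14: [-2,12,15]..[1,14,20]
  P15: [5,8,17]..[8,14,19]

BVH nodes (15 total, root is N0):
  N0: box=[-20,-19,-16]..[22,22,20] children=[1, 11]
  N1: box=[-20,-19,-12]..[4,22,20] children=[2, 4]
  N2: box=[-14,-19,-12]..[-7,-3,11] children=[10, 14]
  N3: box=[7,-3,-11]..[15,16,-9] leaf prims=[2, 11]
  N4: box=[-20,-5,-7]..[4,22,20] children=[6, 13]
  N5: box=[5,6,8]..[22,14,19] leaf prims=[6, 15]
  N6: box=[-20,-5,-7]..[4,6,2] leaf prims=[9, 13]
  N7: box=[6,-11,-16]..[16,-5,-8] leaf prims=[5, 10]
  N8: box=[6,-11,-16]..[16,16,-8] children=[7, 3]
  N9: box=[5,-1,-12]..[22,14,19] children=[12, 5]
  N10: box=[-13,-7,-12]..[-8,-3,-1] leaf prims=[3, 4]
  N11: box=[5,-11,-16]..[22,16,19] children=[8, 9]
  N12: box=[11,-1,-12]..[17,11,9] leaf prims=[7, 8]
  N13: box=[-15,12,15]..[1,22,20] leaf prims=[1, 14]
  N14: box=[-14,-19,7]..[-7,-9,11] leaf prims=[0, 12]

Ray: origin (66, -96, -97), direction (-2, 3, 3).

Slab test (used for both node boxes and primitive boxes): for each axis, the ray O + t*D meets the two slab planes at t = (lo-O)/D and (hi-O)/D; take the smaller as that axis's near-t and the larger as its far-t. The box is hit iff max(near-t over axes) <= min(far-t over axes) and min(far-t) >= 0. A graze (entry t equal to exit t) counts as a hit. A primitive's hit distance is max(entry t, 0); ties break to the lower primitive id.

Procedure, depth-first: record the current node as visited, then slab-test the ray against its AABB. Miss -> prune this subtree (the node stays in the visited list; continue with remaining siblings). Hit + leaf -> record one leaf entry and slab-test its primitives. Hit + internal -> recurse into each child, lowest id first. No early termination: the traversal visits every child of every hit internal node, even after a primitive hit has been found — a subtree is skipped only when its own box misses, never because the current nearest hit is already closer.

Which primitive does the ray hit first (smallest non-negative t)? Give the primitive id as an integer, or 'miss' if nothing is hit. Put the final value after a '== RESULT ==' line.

Traverse from the root:
N0 x:[22,43] y:[77/3,118/3] z:[27,39] -> hit [27,39], descend [1, 11]
  N1 x:[31,43] y:[77/3,118/3] z:[85/3,39] -> hit [31,39], descend [2, 4]
    N2 x:[73/2,40] y:[77/3,31] z:[85/3,36] -> miss, prune
    N4 x:[31,43] y:[91/3,118/3] z:[30,39] -> hit [31,39], descend [6, 13]
      N6 x:[31,43] y:[91/3,34] z:[30,33] -> hit [31,33] leaf, test {P9@t=32, P13(miss)}
      N13 x:[65/2,81/2] y:[36,118/3] z:[112/3,39] -> hit [112/3,39] leaf, test {P1@t=113/3, P14(miss)}
  N11 x:[22,61/2] y:[85/3,112/3] z:[27,116/3] -> hit [85/3,61/2], descend [8, 9]
    N8 x:[25,30] y:[85/3,112/3] z:[27,89/3] -> hit [85/3,89/3], descend [3, 7]
      N3 x:[51/2,59/2] y:[31,112/3] z:[86/3,88/3] -> miss, prune
      N7 x:[25,30] y:[85/3,91/3] z:[27,89/3] -> hit [85/3,89/3] leaf, test {P5(miss), P10@t=29}
    N9 x:[22,61/2] y:[95/3,110/3] z:[85/3,116/3] -> miss, prune

Summary -> nodes [0, 1, 2, 4, 6, 13, 11, 8, 3, 7, 9]; box-tests=11; leaf-entries=3; first=P10

== RESULT ==
10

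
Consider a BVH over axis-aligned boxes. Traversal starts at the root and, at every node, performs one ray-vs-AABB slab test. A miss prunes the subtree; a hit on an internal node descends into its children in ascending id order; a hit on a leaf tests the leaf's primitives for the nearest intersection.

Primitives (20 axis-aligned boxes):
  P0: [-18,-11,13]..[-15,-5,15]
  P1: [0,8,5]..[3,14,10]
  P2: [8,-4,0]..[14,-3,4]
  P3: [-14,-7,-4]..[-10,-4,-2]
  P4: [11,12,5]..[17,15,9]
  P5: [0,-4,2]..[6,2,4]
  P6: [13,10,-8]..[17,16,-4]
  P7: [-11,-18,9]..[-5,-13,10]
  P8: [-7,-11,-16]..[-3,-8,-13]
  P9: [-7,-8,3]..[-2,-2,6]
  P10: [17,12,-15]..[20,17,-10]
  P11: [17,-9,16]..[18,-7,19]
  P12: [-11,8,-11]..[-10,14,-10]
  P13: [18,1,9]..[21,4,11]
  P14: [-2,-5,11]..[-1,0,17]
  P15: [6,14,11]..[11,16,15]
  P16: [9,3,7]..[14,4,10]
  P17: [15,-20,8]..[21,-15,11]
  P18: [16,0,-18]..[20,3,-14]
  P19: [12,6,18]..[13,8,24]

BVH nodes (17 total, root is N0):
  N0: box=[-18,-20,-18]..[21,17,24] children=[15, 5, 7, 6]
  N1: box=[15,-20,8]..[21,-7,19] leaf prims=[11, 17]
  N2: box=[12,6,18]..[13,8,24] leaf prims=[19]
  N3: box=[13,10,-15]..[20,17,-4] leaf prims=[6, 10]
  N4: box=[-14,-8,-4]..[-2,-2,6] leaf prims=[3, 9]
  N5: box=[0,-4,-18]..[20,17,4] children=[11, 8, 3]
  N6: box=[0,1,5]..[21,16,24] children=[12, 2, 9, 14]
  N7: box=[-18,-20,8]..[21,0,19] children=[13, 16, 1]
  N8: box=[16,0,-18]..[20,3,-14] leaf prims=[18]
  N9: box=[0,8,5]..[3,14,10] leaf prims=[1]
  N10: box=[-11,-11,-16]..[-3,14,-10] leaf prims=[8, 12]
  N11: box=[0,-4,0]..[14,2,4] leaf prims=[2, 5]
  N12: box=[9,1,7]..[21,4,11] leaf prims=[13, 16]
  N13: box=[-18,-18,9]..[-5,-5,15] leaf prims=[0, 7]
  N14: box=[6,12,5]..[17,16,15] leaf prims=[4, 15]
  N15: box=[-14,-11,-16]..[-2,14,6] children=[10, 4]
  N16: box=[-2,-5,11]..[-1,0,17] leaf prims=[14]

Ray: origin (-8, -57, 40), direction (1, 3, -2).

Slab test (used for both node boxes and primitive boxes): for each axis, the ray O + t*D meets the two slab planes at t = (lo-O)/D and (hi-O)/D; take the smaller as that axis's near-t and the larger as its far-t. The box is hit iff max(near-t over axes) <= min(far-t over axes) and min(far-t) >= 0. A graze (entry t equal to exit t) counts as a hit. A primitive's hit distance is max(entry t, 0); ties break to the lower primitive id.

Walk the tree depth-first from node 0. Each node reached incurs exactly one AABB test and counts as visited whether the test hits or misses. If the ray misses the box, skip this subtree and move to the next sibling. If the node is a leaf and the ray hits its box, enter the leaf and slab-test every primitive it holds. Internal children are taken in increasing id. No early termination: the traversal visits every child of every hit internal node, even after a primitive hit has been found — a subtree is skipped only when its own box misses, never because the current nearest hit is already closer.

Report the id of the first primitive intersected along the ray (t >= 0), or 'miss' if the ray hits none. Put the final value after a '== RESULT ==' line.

Traverse from the root:
N0 x:[-10,29] y:[37/3,74/3] z:[8,29] -> hit [37/3,74/3], descend [5, 6, 7, 15]
  N5 x:[8,28] y:[53/3,74/3] z:[18,29] -> hit [18,74/3], descend [3, 8, 11]
    N3 x:[21,28] y:[67/3,74/3] z:[22,55/2] -> hit [67/3,74/3] leaf, test {P6@t=67/3, P10(miss)}
    N8 x:[24,28] y:[19,20] z:[27,29] -> miss, prune
    N11 x:[8,22] y:[53/3,59/3] z:[18,20] -> hit [18,59/3] leaf, test {P2@t=18, P5(miss)}
  N6 x:[8,29] y:[58/3,73/3] z:[8,35/2] -> miss, prune
  N7 x:[-10,29] y:[37/3,19] z:[21/2,16] -> hit [37/3,16], descend [1, 13, 16]
    N1 x:[23,29] y:[37/3,50/3] z:[21/2,16] -> miss, prune
    N13 x:[-10,3] y:[13,52/3] z:[25/2,31/2] -> miss, prune
    N16 x:[6,7] y:[52/3,19] z:[23/2,29/2] -> miss, prune
  N15 x:[-6,6] y:[46/3,71/3] z:[17,28] -> miss, prune

Summary -> nodes [0, 5, 3, 8, 11, 6, 7, 1, 13, 16, 15]; box-tests=11; leaf-entries=2; first=P2

== RESULT ==
2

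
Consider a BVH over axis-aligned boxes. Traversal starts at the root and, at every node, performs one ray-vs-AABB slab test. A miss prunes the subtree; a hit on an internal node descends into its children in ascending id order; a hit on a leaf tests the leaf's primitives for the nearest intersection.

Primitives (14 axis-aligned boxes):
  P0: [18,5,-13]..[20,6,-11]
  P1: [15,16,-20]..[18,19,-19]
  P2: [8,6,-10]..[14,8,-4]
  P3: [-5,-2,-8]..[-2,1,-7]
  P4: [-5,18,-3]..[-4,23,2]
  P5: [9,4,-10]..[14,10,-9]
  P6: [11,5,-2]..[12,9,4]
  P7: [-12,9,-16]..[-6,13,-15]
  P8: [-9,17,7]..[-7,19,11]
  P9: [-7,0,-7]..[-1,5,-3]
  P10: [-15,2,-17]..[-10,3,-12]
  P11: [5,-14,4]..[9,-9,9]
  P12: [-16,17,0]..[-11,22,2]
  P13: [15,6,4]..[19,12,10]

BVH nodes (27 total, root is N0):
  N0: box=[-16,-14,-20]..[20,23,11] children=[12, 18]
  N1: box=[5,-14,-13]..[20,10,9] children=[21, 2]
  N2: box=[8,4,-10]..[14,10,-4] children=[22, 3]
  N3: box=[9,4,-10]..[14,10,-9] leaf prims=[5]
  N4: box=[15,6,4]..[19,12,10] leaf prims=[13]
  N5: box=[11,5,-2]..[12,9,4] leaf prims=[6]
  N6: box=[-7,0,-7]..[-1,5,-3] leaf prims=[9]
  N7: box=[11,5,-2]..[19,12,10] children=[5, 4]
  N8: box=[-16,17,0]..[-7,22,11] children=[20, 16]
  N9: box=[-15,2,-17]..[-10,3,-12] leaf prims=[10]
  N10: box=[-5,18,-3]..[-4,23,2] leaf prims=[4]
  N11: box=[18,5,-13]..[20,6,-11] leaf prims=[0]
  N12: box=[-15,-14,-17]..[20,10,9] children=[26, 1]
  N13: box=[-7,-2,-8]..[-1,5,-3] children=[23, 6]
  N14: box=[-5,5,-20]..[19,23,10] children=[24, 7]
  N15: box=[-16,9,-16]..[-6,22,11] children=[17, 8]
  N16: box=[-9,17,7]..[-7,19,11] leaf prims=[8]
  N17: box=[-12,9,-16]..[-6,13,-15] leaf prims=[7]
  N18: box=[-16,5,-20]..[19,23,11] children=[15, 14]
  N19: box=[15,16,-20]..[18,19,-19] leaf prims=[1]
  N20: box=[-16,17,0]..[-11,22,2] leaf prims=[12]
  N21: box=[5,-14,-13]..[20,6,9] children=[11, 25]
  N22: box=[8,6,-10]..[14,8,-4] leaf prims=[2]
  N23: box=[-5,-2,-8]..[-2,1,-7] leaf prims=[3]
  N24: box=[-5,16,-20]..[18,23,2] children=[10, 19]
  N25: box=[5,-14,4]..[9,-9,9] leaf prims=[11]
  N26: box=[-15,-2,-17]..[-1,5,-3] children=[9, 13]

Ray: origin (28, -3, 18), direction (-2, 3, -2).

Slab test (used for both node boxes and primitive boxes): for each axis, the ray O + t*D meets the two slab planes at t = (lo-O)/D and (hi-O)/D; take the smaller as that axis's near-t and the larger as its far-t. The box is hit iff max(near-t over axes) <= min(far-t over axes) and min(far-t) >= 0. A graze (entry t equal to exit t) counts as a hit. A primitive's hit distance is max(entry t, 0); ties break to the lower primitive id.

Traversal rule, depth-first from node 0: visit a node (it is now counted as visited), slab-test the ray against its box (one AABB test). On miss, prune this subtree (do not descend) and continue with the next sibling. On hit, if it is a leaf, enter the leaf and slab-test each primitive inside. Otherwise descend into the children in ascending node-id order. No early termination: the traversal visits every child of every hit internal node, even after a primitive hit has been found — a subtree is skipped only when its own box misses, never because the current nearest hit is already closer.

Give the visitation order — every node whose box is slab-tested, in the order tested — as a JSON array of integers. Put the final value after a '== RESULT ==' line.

Traverse from the root:
N0 x:[4,22] y:[-11/3,26/3] z:[7/2,19] -> hit [4,26/3], descend [12, 18]
  N12 x:[4,43/2] y:[-11/3,13/3] z:[9/2,35/2] -> miss, prune
  N18 x:[9/2,22] y:[8/3,26/3] z:[7/2,19] -> hit [9/2,26/3], descend [14, 15]
    N14 x:[9/2,33/2] y:[8/3,26/3] z:[4,19] -> hit [9/2,26/3], descend [7, 24]
      N7 x:[9/2,17/2] y:[8/3,5] z:[4,10] -> hit [9/2,5], descend [4, 5]
        N4 x:[9/2,13/2] y:[3,5] z:[4,7] -> hit [9/2,5] leaf, test {P13@t=9/2}
        N5 x:[8,17/2] y:[8/3,4] z:[7,10] -> miss, prune
      N24 x:[5,33/2] y:[19/3,26/3] z:[8,19] -> hit [8,26/3], descend [10, 19]
        N10 x:[16,33/2] y:[7,26/3] z:[8,21/2] -> miss, prune
        N19 x:[5,13/2] y:[19/3,22/3] z:[37/2,19] -> miss, prune
    N15 x:[17,22] y:[4,25/3] z:[7/2,17] -> miss, prune

Visited [0, 12, 18, 14, 7, 4, 5, 24, 10, 19, 15]. Tests: 11 box, 1 leaf. Nearest: P13.

== RESULT ==
[0, 12, 18, 14, 7, 4, 5, 24, 10, 19, 15]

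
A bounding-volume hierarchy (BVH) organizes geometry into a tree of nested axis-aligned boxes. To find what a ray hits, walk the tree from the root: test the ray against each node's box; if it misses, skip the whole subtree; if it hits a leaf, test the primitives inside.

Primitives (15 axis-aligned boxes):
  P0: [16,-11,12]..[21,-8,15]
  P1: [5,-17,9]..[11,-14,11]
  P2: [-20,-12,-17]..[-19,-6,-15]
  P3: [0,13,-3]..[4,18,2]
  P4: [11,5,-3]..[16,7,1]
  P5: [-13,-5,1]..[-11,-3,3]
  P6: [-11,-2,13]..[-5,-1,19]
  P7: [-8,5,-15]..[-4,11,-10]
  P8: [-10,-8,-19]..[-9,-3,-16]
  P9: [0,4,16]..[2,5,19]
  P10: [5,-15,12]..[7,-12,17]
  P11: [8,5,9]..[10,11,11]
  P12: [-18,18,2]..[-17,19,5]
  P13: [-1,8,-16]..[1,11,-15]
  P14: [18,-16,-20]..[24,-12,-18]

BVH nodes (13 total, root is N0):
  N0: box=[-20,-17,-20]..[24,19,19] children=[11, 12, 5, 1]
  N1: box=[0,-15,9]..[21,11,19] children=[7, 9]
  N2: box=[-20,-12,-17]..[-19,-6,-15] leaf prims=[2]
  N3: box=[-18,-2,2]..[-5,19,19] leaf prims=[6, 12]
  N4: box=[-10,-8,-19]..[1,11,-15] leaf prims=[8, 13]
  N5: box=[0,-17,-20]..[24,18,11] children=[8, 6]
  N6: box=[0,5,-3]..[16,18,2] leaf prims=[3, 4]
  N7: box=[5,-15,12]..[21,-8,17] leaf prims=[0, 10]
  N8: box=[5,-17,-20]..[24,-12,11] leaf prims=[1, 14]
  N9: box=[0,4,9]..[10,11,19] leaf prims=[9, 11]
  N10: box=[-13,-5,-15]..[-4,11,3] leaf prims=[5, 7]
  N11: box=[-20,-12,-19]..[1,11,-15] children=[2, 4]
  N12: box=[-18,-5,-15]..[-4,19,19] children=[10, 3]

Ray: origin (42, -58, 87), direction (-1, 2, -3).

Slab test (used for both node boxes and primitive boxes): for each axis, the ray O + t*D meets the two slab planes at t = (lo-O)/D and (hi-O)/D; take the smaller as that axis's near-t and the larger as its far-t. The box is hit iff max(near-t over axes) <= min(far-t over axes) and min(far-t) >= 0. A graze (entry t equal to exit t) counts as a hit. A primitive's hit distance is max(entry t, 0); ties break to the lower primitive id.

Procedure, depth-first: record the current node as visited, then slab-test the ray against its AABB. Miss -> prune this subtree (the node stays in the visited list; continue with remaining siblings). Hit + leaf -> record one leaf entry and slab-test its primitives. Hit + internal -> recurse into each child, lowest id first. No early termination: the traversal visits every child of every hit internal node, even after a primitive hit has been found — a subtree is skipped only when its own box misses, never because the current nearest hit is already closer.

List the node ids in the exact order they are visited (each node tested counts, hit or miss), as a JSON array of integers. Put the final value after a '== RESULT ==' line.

Trace the traversal:
N0 x:[18,62] y:[41/2,77/2] z:[68/3,107/3] -> hit [68/3,107/3], descend [1, 5, 11, 12]
  N1 x:[21,42] y:[43/2,69/2] z:[68/3,26] -> hit [68/3,26], descend [7, 9]
    N7 x:[21,37] y:[43/2,25] z:[70/3,25] -> hit [70/3,25] leaf, test {P0@t=24, P10(miss)}
    N9 x:[32,42] y:[31,69/2] z:[68/3,26] -> miss, prune
  N5 x:[18,42] y:[41/2,38] z:[76/3,107/3] -> hit [76/3,107/3], descend [6, 8]
    N6 x:[26,42] y:[63/2,38] z:[85/3,30] -> miss, prune
    N8 x:[18,37] y:[41/2,23] z:[76/3,107/3] -> miss, prune
  N11 x:[41,62] y:[23,69/2] z:[34,106/3] -> miss, prune
  N12 x:[46,60] y:[53/2,77/2] z:[68/3,34] -> miss, prune

Summary -> nodes [0, 1, 7, 9, 5, 6, 8, 11, 12]; box-tests=9; leaf-entries=1; first=P0

== RESULT ==
[0, 1, 7, 9, 5, 6, 8, 11, 12]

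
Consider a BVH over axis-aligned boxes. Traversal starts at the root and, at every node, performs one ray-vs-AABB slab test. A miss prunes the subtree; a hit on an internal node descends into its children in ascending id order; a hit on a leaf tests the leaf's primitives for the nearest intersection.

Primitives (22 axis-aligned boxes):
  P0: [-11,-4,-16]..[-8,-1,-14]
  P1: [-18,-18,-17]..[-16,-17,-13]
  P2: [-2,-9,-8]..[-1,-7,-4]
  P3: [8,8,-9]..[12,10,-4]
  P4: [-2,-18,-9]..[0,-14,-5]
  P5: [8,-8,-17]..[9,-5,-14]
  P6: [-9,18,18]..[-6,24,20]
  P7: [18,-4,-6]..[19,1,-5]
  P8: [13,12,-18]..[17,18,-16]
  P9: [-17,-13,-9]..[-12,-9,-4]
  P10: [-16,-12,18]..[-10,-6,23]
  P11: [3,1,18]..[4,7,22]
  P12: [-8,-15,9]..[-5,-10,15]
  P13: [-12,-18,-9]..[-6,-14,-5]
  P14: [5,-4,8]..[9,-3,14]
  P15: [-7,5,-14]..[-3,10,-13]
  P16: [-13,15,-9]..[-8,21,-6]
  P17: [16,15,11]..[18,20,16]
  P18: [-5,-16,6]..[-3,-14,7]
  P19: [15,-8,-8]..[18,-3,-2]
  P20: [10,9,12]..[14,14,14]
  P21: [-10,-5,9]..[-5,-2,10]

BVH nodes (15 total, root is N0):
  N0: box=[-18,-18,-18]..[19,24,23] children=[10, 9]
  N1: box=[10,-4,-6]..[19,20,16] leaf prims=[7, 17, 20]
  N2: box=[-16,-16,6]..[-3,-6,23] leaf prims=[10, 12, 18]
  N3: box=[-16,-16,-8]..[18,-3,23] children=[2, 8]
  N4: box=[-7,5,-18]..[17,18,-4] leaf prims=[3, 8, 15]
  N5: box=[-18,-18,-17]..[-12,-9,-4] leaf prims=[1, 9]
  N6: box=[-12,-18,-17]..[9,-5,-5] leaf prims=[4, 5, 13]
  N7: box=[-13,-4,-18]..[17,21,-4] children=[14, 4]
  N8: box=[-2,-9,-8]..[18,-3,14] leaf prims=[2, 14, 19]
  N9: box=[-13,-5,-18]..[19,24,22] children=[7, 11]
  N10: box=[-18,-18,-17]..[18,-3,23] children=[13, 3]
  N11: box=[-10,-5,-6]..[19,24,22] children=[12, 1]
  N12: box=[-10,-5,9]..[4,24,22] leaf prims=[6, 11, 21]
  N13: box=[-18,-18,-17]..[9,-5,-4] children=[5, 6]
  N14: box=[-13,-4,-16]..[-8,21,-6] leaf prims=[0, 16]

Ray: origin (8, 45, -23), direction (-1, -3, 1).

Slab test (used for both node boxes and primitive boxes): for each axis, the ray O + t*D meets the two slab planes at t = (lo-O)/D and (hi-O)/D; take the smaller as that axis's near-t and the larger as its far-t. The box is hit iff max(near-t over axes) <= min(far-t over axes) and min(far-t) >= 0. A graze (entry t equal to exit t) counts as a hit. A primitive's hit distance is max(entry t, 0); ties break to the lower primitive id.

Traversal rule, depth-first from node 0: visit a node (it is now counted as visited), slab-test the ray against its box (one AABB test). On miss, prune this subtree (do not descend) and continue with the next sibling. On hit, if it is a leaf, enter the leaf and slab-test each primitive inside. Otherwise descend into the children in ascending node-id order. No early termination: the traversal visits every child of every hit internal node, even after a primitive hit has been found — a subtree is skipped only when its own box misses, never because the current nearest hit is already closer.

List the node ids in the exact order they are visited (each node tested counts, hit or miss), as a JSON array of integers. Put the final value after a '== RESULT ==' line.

Trace the traversal:
N0 x:[-11,26] y:[7,21] z:[5,46] -> hit [7,21], descend [9, 10]
  N9 x:[-11,21] y:[7,50/3] z:[5,45] -> hit [7,50/3], descend [7, 11]
    N7 x:[-9,21] y:[8,49/3] z:[5,19] -> hit [8,49/3], descend [4, 14]
      N4 x:[-9,15] y:[9,40/3] z:[5,19] -> hit [9,40/3] leaf, test {P3(miss), P8(miss), P15(miss)}
      N14 x:[16,21] y:[8,49/3] z:[7,17] -> hit [16,49/3] leaf, test {P0(miss), P16(miss)}
    N11 x:[-11,18] y:[7,50/3] z:[17,45] -> miss, prune
  N10 x:[-10,26] y:[16,21] z:[6,46] -> hit [16,21], descend [3, 13]
    N3 x:[-10,24] y:[16,61/3] z:[15,46] -> hit [16,61/3], descend [2, 8]
      N2 x:[11,24] y:[17,61/3] z:[29,46] -> miss, prune
      N8 x:[-10,10] y:[16,18] z:[15,37] -> miss, prune
    N13 x:[-1,26] y:[50/3,21] z:[6,19] -> hit [50/3,19], descend [5, 6]
      N5 x:[20,26] y:[18,21] z:[6,19] -> miss, prune
      N6 x:[-1,20] y:[50/3,21] z:[6,18] -> hit [50/3,18] leaf, test {P4(miss), P5(miss), P13(miss)}

Visited [0, 9, 7, 4, 14, 11, 10, 3, 2, 8, 13, 5, 6]. Tests: 13 box, 3 leaf. Nearest: miss.

== RESULT ==
[0, 9, 7, 4, 14, 11, 10, 3, 2, 8, 13, 5, 6]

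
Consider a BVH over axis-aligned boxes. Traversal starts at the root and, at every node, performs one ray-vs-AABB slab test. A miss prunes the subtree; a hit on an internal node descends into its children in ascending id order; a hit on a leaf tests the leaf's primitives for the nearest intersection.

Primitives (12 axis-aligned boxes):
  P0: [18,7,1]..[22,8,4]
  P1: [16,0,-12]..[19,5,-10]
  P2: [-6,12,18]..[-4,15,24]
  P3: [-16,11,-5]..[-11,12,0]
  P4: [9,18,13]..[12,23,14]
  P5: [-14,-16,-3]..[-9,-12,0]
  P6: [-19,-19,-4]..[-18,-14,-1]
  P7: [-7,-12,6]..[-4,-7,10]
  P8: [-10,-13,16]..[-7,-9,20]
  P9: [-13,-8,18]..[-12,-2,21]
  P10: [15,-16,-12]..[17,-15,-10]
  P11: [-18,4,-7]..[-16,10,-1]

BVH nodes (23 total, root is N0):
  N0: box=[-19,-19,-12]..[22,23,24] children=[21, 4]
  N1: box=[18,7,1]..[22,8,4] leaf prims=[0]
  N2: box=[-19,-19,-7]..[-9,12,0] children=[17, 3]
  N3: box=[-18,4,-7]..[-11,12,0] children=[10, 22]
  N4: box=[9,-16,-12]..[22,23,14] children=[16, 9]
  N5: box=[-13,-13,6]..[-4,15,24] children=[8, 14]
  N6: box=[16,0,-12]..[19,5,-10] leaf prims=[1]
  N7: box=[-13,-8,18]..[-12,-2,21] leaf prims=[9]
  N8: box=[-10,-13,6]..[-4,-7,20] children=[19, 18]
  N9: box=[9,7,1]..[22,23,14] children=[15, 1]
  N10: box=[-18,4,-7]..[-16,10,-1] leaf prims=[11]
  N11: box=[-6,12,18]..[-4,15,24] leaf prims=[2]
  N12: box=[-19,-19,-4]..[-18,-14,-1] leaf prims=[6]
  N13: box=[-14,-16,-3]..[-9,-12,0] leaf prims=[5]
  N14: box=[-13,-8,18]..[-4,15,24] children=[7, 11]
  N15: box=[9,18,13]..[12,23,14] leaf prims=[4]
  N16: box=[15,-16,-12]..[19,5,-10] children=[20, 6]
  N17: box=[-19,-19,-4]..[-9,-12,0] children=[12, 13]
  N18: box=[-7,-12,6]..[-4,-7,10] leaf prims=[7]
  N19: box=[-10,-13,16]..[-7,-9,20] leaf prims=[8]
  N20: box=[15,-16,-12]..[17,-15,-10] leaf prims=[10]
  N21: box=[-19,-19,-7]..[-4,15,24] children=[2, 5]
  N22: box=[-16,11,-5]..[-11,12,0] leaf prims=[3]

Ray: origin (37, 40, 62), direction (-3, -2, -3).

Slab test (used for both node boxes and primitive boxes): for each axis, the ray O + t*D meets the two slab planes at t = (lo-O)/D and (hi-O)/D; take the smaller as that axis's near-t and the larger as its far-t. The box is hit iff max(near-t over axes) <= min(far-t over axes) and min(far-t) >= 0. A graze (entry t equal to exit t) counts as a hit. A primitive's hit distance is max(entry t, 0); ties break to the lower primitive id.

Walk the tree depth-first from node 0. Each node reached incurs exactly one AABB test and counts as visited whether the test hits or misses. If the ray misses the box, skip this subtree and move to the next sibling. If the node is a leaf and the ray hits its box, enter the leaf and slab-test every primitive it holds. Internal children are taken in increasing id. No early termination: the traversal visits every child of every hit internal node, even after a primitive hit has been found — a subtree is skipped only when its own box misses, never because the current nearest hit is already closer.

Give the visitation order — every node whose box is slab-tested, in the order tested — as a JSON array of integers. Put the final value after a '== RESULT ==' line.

Trace the traversal:
N0 x:[5,56/3] y:[17/2,59/2] z:[38/3,74/3] -> hit [38/3,56/3], descend [4, 21]
  N4 x:[5,28/3] y:[17/2,28] z:[16,74/3] -> miss, prune
  N21 x:[41/3,56/3] y:[25/2,59/2] z:[38/3,23] -> hit [41/3,56/3], descend [2, 5]
    N2 x:[46/3,56/3] y:[14,59/2] z:[62/3,23] -> miss, prune
    N5 x:[41/3,50/3] y:[25/2,53/2] z:[38/3,56/3] -> hit [41/3,50/3], descend [8, 14]
      N8 x:[41/3,47/3] y:[47/2,53/2] z:[14,56/3] -> miss, prune
      N14 x:[41/3,50/3] y:[25/2,24] z:[38/3,44/3] -> hit [41/3,44/3], descend [7, 11]
        N7 x:[49/3,50/3] y:[21,24] z:[41/3,44/3] -> miss, prune
        N11 x:[41/3,43/3] y:[25/2,14] z:[38/3,44/3] -> hit [41/3,14] leaf, test {P2@t=41/3}

order=[0, 4, 21, 2, 5, 8, 14, 7, 11]  |boxes|=9  |leaves|=1  hit=P2

== RESULT ==
[0, 4, 21, 2, 5, 8, 14, 7, 11]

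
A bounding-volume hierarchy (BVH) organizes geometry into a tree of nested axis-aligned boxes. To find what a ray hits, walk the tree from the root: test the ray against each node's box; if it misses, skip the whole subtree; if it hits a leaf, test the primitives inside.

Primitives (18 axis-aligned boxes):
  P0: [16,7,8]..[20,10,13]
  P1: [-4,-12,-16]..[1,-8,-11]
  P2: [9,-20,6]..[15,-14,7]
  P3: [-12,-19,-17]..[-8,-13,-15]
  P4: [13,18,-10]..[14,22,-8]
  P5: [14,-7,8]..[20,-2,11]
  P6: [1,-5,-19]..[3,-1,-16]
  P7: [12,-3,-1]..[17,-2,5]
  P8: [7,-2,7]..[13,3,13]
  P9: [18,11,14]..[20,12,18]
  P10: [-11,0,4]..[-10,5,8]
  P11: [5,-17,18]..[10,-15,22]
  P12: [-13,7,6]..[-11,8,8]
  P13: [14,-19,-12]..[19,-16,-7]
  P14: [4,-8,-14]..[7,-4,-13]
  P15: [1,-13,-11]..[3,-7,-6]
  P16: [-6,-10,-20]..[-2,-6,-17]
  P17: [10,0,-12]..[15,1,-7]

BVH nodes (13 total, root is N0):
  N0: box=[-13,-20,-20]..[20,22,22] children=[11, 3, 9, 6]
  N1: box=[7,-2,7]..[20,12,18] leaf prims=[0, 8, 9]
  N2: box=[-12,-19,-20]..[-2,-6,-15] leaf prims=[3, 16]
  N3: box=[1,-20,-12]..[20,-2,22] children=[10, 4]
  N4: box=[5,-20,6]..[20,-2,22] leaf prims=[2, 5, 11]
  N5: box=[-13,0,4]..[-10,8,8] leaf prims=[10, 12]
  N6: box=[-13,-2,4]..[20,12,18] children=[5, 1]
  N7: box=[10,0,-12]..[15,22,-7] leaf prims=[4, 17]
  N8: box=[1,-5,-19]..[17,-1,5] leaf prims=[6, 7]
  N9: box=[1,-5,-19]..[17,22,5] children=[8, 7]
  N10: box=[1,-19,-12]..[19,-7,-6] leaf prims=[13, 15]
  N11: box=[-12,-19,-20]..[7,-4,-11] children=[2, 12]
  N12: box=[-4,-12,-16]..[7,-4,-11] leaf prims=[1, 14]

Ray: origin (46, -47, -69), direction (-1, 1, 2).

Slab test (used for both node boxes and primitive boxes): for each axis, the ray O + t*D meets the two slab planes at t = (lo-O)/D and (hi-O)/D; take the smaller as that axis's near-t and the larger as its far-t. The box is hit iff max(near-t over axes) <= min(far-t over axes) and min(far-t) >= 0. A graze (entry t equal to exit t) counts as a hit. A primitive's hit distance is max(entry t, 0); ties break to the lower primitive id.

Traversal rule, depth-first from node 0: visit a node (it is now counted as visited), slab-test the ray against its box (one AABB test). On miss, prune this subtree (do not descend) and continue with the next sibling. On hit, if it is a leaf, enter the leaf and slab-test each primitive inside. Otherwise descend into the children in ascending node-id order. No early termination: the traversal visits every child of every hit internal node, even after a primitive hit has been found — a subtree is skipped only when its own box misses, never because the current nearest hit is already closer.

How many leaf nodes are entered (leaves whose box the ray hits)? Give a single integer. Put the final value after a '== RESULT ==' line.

Trace the traversal:
N0 x:[26,59] y:[27,69] z:[49/2,91/2] -> hit [27,91/2], descend [3, 6, 9, 11]
  N3 x:[26,45] y:[27,45] z:[57/2,91/2] -> hit [57/2,45], descend [4, 10]
    N4 x:[26,41] y:[27,45] z:[75/2,91/2] -> hit [75/2,41] leaf, test {P2(miss), P5(miss), P11(miss)}
    N10 x:[27,45] y:[28,40] z:[57/2,63/2] -> hit [57/2,63/2] leaf, test {P13@t=57/2, P15(miss)}
  N6 x:[26,59] y:[45,59] z:[73/2,87/2] -> miss, prune
  N9 x:[29,45] y:[42,69] z:[25,37] -> miss, prune
  N11 x:[39,58] y:[28,43] z:[49/2,29] -> miss, prune

order=[0, 3, 4, 10, 6, 9, 11]  |boxes|=7  |leaves|=2  hit=P13

== RESULT ==
2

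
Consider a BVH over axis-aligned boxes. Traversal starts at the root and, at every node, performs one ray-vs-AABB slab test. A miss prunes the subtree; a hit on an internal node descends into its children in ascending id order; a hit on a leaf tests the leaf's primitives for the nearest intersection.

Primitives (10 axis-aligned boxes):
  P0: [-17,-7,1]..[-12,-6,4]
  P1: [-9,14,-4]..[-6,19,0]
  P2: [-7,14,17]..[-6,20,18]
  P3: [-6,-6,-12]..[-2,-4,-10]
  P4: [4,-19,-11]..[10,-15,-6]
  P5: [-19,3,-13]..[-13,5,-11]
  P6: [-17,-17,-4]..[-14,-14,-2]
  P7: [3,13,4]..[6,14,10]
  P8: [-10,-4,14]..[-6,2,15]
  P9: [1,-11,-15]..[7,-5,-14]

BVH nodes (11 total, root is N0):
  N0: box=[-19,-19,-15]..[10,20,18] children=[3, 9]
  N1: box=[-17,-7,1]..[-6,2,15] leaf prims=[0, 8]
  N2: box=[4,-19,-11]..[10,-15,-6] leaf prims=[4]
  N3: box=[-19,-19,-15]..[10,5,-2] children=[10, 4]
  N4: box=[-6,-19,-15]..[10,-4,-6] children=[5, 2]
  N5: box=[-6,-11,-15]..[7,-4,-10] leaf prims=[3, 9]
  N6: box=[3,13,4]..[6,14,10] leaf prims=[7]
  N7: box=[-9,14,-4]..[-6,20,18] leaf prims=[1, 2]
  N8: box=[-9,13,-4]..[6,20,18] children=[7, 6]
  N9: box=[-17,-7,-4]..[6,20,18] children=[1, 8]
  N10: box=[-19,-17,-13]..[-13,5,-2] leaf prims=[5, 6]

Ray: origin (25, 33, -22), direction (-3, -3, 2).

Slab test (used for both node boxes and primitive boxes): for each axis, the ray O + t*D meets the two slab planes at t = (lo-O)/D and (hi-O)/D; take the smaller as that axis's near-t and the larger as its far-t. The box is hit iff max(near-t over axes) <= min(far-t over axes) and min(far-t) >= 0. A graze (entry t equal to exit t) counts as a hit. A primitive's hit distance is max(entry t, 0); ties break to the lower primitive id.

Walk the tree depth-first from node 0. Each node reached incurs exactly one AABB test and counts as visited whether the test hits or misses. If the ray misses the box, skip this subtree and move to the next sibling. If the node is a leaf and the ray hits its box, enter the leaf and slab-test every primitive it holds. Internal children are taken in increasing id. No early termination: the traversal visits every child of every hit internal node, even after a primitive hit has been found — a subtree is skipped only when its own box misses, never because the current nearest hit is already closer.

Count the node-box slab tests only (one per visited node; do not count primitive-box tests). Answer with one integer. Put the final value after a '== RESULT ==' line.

Traverse from the root:
N0 x:[5,44/3] y:[13/3,52/3] z:[7/2,20] -> hit [5,44/3], descend [3, 9]
  N3 x:[5,44/3] y:[28/3,52/3] z:[7/2,10] -> hit [28/3,10], descend [4, 10]
    N4 x:[5,31/3] y:[37/3,52/3] z:[7/2,8] -> miss, prune
    N10 x:[38/3,44/3] y:[28/3,50/3] z:[9/2,10] -> miss, prune
  N9 x:[19/3,14] y:[13/3,40/3] z:[9,20] -> hit [9,40/3], descend [1, 8]
    N1 x:[31/3,14] y:[31/3,40/3] z:[23/2,37/2] -> hit [23/2,40/3] leaf, test {P0@t=13, P8(miss)}
    N8 x:[19/3,34/3] y:[13/3,20/3] z:[9,20] -> miss, prune

Visited [0, 3, 4, 10, 9, 1, 8]. Tests: 7 box, 1 leaf. Nearest: P0.

== RESULT ==
7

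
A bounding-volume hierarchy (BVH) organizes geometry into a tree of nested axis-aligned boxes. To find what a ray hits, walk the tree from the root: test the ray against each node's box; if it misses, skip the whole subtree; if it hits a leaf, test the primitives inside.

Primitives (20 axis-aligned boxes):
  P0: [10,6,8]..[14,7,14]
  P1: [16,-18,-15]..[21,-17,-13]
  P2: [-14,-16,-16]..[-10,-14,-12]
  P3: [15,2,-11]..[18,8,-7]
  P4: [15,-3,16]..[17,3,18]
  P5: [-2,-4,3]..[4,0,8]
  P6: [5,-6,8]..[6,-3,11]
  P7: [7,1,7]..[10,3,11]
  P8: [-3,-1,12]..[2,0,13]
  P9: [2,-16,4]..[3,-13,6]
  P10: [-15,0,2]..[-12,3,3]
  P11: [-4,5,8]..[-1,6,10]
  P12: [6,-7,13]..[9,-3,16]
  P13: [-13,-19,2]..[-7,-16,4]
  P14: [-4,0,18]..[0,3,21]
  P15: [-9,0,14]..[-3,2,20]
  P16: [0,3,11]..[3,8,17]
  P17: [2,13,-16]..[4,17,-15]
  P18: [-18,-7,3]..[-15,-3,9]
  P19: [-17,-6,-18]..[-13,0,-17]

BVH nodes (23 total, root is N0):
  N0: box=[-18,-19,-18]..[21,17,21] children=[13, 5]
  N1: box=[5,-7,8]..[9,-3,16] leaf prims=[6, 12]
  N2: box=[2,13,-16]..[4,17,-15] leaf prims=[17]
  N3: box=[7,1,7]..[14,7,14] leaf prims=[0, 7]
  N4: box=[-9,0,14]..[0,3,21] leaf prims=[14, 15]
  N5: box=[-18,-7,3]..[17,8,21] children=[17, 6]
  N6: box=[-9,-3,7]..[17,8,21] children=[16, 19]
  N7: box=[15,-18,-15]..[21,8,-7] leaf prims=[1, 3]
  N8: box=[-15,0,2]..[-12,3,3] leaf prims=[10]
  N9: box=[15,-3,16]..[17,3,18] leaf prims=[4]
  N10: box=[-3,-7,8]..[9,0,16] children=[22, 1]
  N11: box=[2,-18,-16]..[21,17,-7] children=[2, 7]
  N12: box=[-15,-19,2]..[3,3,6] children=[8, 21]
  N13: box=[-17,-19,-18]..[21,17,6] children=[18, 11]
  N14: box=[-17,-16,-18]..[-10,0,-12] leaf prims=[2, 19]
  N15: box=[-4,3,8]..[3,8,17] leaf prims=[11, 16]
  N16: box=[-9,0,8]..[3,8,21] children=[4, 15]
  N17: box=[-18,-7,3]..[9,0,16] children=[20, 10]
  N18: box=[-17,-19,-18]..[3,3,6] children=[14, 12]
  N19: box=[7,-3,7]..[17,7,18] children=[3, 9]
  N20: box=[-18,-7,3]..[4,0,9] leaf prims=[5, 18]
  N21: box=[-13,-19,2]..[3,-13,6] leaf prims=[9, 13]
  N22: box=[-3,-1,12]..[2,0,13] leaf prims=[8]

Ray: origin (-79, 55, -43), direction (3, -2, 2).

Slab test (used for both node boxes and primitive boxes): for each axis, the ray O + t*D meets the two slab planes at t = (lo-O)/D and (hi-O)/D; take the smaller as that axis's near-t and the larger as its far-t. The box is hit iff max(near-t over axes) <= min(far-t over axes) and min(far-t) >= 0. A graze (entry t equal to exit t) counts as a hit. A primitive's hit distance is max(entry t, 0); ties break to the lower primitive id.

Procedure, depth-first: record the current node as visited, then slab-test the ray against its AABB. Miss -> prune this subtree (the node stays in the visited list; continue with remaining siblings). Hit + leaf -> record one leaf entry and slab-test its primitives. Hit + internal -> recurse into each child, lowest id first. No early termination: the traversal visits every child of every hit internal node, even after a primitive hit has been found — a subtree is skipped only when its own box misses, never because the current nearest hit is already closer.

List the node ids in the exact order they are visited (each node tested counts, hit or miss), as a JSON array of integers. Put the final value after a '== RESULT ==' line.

Trace the traversal:
N0 x:[61/3,100/3] y:[19,37] z:[25/2,32] -> hit [61/3,32], descend [5, 13]
  N5 x:[61/3,32] y:[47/2,31] z:[23,32] -> hit [47/2,31], descend [6, 17]
    N6 x:[70/3,32] y:[47/2,29] z:[25,32] -> hit [25,29], descend [16, 19]
      N16 x:[70/3,82/3] y:[47/2,55/2] z:[51/2,32] -> hit [51/2,82/3], descend [4, 15]
        N4 x:[70/3,79/3] y:[26,55/2] z:[57/2,32] -> miss, prune
        N15 x:[25,82/3] y:[47/2,26] z:[51/2,30] -> hit [51/2,26] leaf, test {P11(miss), P16(miss)}
      N19 x:[86/3,32] y:[24,29] z:[25,61/2] -> hit [86/3,29], descend [3, 9]
        N3 x:[86/3,31] y:[24,27] z:[25,57/2] -> miss, prune
        N9 x:[94/3,32] y:[26,29] z:[59/2,61/2] -> miss, prune
    N17 x:[61/3,88/3] y:[55/2,31] z:[23,59/2] -> hit [55/2,88/3], descend [10, 20]
      N10 x:[76/3,88/3] y:[55/2,31] z:[51/2,59/2] -> hit [55/2,88/3], descend [1, 22]
        N1 x:[28,88/3] y:[29,31] z:[51/2,59/2] -> hit [29,88/3] leaf, test {P6(miss), P12@t=29}
        N22 x:[76/3,27] y:[55/2,28] z:[55/2,28] -> miss, prune
      N20 x:[61/3,83/3] y:[55/2,31] z:[23,26] -> miss, prune
  N13 x:[62/3,100/3] y:[19,37] z:[25/2,49/2] -> hit [62/3,49/2], descend [11, 18]
    N11 x:[27,100/3] y:[19,73/2] z:[27/2,18] -> miss, prune
    N18 x:[62/3,82/3] y:[26,37] z:[25/2,49/2] -> miss, prune

Summary -> nodes [0, 5, 6, 16, 4, 15, 19, 3, 9, 17, 10, 1, 22, 20, 13, 11, 18]; box-tests=17; leaf-entries=2; first=P12

== RESULT ==
[0, 5, 6, 16, 4, 15, 19, 3, 9, 17, 10, 1, 22, 20, 13, 11, 18]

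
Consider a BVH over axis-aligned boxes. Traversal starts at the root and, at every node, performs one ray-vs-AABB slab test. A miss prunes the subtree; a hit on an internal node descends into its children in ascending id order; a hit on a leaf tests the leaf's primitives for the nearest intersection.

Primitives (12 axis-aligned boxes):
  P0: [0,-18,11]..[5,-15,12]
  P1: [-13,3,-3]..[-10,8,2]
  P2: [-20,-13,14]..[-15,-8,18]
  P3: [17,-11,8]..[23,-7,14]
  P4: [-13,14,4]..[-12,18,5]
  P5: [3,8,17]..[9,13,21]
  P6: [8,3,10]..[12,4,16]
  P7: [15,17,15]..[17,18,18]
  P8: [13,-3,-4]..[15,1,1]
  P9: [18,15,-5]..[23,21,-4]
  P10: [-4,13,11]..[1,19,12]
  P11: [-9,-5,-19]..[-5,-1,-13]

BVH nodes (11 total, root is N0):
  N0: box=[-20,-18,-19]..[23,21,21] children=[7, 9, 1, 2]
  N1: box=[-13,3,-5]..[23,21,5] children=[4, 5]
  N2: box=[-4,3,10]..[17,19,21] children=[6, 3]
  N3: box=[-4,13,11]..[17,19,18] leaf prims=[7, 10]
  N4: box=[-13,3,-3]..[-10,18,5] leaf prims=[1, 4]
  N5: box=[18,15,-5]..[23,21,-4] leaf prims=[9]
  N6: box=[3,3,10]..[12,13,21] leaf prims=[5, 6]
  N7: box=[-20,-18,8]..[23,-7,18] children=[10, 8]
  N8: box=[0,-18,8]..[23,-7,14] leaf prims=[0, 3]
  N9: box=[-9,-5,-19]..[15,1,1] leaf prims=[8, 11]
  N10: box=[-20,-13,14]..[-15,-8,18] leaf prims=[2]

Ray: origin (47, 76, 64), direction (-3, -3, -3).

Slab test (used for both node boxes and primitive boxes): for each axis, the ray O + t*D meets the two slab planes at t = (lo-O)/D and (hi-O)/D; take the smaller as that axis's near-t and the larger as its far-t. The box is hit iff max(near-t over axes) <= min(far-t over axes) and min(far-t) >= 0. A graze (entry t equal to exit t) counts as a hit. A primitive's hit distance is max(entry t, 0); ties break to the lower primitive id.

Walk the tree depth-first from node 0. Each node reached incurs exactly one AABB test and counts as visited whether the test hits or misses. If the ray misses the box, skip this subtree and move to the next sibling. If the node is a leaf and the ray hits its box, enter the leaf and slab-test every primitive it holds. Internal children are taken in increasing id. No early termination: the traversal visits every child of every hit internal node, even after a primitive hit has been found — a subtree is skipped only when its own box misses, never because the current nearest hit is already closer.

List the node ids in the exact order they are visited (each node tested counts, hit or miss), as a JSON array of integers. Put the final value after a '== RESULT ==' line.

Traverse from the root:
N0 x:[8,67/3] y:[55/3,94/3] z:[43/3,83/3] -> hit [55/3,67/3], descend [1, 2, 7, 9]
  N1 x:[8,20] y:[55/3,73/3] z:[59/3,23] -> hit [59/3,20], descend [4, 5]
    N4 x:[19,20] y:[58/3,73/3] z:[59/3,67/3] -> hit [59/3,20] leaf, test {P1(miss), P4@t=59/3}
    N5 x:[8,29/3] y:[55/3,61/3] z:[68/3,23] -> miss, prune
  N2 x:[10,17] y:[19,73/3] z:[43/3,18] -> miss, prune
  N7 x:[8,67/3] y:[83/3,94/3] z:[46/3,56/3] -> miss, prune
  N9 x:[32/3,56/3] y:[25,27] z:[21,83/3] -> miss, prune

7 AABB tests over nodes [0, 1, 4, 5, 2, 7, 9]; 1 leaf entered; closest P4.

== RESULT ==
[0, 1, 4, 5, 2, 7, 9]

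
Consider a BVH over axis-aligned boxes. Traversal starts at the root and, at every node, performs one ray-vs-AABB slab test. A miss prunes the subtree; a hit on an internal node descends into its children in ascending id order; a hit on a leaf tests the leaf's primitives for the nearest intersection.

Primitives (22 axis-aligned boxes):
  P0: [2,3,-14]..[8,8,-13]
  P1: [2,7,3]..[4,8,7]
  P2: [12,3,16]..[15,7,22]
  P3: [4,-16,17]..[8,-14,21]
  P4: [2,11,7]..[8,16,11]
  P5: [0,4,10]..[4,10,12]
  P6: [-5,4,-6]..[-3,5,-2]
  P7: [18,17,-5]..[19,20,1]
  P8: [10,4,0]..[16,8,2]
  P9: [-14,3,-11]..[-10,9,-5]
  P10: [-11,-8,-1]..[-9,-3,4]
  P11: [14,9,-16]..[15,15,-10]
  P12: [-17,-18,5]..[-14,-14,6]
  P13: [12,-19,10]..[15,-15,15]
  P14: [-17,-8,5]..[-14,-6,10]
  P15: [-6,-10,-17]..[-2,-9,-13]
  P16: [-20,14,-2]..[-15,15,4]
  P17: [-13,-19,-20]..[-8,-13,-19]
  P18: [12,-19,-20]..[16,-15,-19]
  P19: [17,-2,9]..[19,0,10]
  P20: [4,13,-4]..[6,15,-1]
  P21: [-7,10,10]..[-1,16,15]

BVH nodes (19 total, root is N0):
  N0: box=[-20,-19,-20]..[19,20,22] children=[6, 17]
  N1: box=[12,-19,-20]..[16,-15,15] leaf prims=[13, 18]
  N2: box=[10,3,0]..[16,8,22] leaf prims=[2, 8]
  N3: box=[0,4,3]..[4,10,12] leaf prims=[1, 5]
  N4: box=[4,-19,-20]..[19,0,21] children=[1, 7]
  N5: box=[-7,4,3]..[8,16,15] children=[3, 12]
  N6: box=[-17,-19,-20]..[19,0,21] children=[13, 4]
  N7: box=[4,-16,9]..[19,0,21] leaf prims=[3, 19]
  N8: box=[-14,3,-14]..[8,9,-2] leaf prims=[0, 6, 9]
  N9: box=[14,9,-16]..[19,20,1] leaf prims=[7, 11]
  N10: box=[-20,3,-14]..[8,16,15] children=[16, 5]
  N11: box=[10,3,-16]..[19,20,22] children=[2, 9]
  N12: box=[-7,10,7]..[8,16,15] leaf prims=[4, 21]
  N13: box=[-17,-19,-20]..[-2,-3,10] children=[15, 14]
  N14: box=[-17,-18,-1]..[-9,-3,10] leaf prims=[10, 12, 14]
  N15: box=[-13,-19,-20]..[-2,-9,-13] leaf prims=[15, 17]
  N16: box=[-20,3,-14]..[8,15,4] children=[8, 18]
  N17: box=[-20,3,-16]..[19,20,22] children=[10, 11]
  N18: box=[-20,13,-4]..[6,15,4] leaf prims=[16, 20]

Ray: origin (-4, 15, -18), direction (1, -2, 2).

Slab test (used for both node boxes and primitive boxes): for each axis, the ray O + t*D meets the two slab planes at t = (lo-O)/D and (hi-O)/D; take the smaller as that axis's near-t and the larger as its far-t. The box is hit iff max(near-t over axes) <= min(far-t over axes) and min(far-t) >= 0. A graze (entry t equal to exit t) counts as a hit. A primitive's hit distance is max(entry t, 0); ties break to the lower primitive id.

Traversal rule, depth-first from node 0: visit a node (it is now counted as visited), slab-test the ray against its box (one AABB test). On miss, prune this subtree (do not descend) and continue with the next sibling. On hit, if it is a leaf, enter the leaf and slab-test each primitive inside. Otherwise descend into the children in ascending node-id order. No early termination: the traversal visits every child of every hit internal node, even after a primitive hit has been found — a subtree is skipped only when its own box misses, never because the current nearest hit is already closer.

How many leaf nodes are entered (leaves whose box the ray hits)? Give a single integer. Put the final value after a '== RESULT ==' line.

Walk:
N0 x:[-16,23] y:[-5/2,17] z:[-1,20] -> hit [-1,17], descend [6, 17]
  N6 x:[-13,23] y:[15/2,17] z:[-1,39/2] -> hit [15/2,17], descend [4, 13]
    N4 x:[8,23] y:[15/2,17] z:[-1,39/2] -> hit [8,17], descend [1, 7]
      N1 x:[16,20] y:[15,17] z:[-1,33/2] -> hit [16,33/2] leaf, test {P13@t=16, P18(miss)}
      N7 x:[8,23] y:[15/2,31/2] z:[27/2,39/2] -> hit [27/2,31/2] leaf, test {P3(miss), P19(miss)}
    N13 x:[-13,2] y:[9,17] z:[-1,14] -> miss, prune
  N17 x:[-16,23] y:[-5/2,6] z:[1,20] -> hit [1,6], descend [10, 11]
    N10 x:[-16,12] y:[-1/2,6] z:[2,33/2] -> hit [2,6], descend [5, 16]
      N5 x:[-3,12] y:[-1/2,11/2] z:[21/2,33/2] -> miss, prune
      N16 x:[-16,12] y:[0,6] z:[2,11] -> hit [2,6], descend [8, 18]
        N8 x:[-10,12] y:[3,6] z:[2,8] -> hit [3,6] leaf, test {P0(miss), P6(miss), P9(miss)}
        N18 x:[-16,10] y:[0,1] z:[7,11] -> miss, prune
    N11 x:[14,23] y:[-5/2,6] z:[1,20] -> miss, prune

Summary -> nodes [0, 6, 4, 1, 7, 13, 17, 10, 5, 16, 8, 18, 11]; box-tests=13; leaf-entries=3; first=P13

== RESULT ==
3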